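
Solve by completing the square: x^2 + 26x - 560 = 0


Start: x^2 + 26x - 560 = 0
Move constant: x^2 + 26x = 560
Half of 26 is 13, squared is 169
Add 169 to both sides: x^2 + 26x + 169 = 729
(x + 13)^2 = 729
x + 13 = ±27
x = -13 + 27 = 14 or x = -13 - 27 = -40

x = -40, x = 14


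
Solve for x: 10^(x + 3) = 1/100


Express both sides with the same base.
1/100 = 10^(-2)
Since the bases match, equate exponents: x + 3 = -2
So x = -2 - (3) = -5

x = -5


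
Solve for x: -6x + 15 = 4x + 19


Starting with: -6x + 15 = 4x + 19
Move all x terms to left: (-6 - 4)x = 19 - 15
Simplify: -10x = 4
Divide both sides by -10: x = -2/5

x = -2/5


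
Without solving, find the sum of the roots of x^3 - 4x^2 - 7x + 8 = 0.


By Vieta's formulas for x^3 + bx^2 + cx + d = 0:
  r1 + r2 + r3 = -b/a = 4
  r1*r2 + r1*r3 + r2*r3 = c/a = -7
  r1*r2*r3 = -d/a = -8


Sum = 4


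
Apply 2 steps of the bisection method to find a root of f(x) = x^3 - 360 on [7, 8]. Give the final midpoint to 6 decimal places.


f(x) = x^3 - 360
f(7) = -17 < 0
f(8) = 152 > 0

Step 1: midpoint = (7.000000 + 8.000000)/2 = 7.500000
  f(7.500000) = 61.875000
  f(mid) > 0, so root is in [7.000000, 7.500000]

Step 2: midpoint = (7.000000 + 7.500000)/2 = 7.250000
  f(7.250000) = 21.078125
  f(mid) > 0, so root is in [7.000000, 7.250000]

midpoint = 7.250000


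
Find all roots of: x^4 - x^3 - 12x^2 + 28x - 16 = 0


Let p(x) = x^4 - x^3 - 12x^2 + 28x - 16. By the rational root theorem (leading coefficient 1), any rational root is an integer divisor of 16: try ±1, ±2, ... in turn.
Test x = 1: value = 0 ✓, so (x - 1) is a factor.
Synthetic division by (x - 1): bring down 1; 1(1) - 1 = 0; 0(1) - 12 = -12; (-12)(1) + 28 = 16; 16(1) - 16 = 0 → quotient x^3 - 12x + 16, remainder 0.
Continue with the quotient x^3 - 12x + 16 (candidates must divide 16; re-test x = 1 first in case it repeats).
Test x = 1: value = 5 ≠ 0.
Test x = -1: value = 27 ≠ 0.
Test x = 2: value = 0 ✓, so (x - 2) is a factor.
Synthetic division by (x - 2): bring down 1; 1(2) + 0 = 2; 2(2) - 12 = -8; (-8)(2) + 16 = 0 → quotient x^2 + 2x - 8, remainder 0.
Solve the quadratic x^2 + 2x - 8 = 0: discriminant = 2^2 - 4(1)(-8) = 4 + 32 = 36.
sqrt(36) = 6, so x = (-2 ± 6)/2: x = 2 or x = -4.
Collecting all roots found:

x = -4, x = 1, x = 2 (multiplicity 2)


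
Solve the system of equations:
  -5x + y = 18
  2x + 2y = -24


Using Cramer's rule:
Determinant D = (-5)(2) - (2)(1) = -10 - 2 = -12
Dx = (18)(2) - (-24)(1) = 36 + 24 = 60
Dy = (-5)(-24) - (2)(18) = 120 - 36 = 84
x = Dx/D = 60/-12 = -5
y = Dy/D = 84/-12 = -7

x = -5, y = -7


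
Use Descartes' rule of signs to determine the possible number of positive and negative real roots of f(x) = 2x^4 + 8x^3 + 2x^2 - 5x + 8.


Descartes' rule of signs:

For positive roots, count sign changes in f(x) = 2x^4 + 8x^3 + 2x^2 - 5x + 8:
Signs of coefficients: +, +, +, -, +
Number of sign changes: 2
Possible positive real roots: 2, 0

For negative roots, examine f(-x) = 2x^4 - 8x^3 + 2x^2 + 5x + 8:
Signs of coefficients: +, -, +, +, +
Number of sign changes: 2
Possible negative real roots: 2, 0

Positive roots: 2 or 0; Negative roots: 2 or 0


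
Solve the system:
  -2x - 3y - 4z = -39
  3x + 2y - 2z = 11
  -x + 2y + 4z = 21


Using Cramer's rule. Expand each determinant along the first row.
D  = (-2)*[2*4 - (-2)*2] - (-3)*[3*4 - (-2)*(-1)] + (-4)*[3*2 - 2*(-1)]
  = (-2)*(12) - (-3)*(10) + (-4)*(8) = -26
Dx = (-39)*[2*4 - (-2)*2] - (-3)*[11*4 - (-2)*21] + (-4)*[11*2 - 2*21]
  = (-39)*(12) - (-3)*(86) + (-4)*(-20) = -130
Dy = (-2)*[11*4 - (-2)*21] - (-39)*[3*4 - (-2)*(-1)] + (-4)*[3*21 - 11*(-1)]
  = (-2)*(86) - (-39)*(10) + (-4)*(74) = -78
Dz = (-2)*[2*21 - 11*2] - (-3)*[3*21 - 11*(-1)] + (-39)*[3*2 - 2*(-1)]
  = (-2)*(20) - (-3)*(74) + (-39)*(8) = -130
x = Dx/D = -130/-26 = 5, y = Dy/D = -78/-26 = 3, z = Dz/D = -130/-26 = 5
Check eq1: (-2)(5) + (-3)(3) + (-4)(5) = -39 = -39 ✓
Check eq2: (3)(5) + (2)(3) + (-2)(5) = 11 = 11 ✓
Check eq3: (-1)(5) + (2)(3) + (4)(5) = 21 = 21 ✓

x = 5, y = 3, z = 5


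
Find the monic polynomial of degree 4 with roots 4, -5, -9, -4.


A monic polynomial with roots 4, -5, -9, -4 is:
p(x) = (x - 4)(x + 5)(x + 9)(x + 4)
After multiplying by (x - 4): x - 4
After multiplying by (x + 5): x^2 + x - 20
After multiplying by (x + 9): x^3 + 10x^2 - 11x - 180
After multiplying by (x + 4): x^4 + 14x^3 + 29x^2 - 224x - 720

x^4 + 14x^3 + 29x^2 - 224x - 720


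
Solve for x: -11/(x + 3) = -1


Multiply both sides by (x + 3): -11 = -1(x + 3)
Distribute: -11 = -x - 3
-x = -11 + 3 = -8
x = 8

x = 8


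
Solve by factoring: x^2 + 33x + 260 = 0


We need two numbers that multiply to 260 and add to 33.
Those numbers are 20 and 13 (since 20 * 13 = 260 and 20 + 13 = 33).
So x^2 + 33x + 260 = (x + 20)(x + 13) = 0
Setting each factor to zero: x = -20 or x = -13

x = -20, x = -13


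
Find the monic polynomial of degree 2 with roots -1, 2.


A monic polynomial with roots -1, 2 is:
p(x) = (x + 1)(x - 2)
After multiplying by (x + 1): x + 1
After multiplying by (x - 2): x^2 - x - 2

x^2 - x - 2


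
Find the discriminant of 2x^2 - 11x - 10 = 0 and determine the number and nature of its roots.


For ax^2 + bx + c = 0, discriminant D = b^2 - 4ac
Here a = 2, b = -11, c = -10
D = (-11)^2 - 4(2)(-10) = 121 + 80 = 201

D = 201 > 0 but not a perfect square
The equation has 2 distinct real irrational roots.

Discriminant = 201, 2 distinct real irrational roots


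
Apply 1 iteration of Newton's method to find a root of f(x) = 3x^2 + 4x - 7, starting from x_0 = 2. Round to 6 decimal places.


Newton's method: x_(n+1) = x_n - f(x_n)/f'(x_n)
f(x) = 3x^2 + 4x - 7
f'(x) = 6x + 4

Iteration 1:
  f(2.000000) = 13.000000
  f'(2.000000) = 16.000000
  x_1 = 2.000000 - (13.000000)/(16.000000) = 1.187500

x_1 = 1.187500


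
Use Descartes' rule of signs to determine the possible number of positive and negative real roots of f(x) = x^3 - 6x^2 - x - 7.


Descartes' rule of signs:

For positive roots, count sign changes in f(x) = x^3 - 6x^2 - x - 7:
Signs of coefficients: +, -, -, -
Number of sign changes: 1
Possible positive real roots: 1

For negative roots, examine f(-x) = -x^3 - 6x^2 + x - 7:
Signs of coefficients: -, -, +, -
Number of sign changes: 2
Possible negative real roots: 2, 0

Positive roots: 1; Negative roots: 2 or 0


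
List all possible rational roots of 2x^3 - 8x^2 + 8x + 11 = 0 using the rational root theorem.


Rational root theorem: possible roots are ±p/q where:
  p divides the constant term (11): p ∈ {1, 11}
  q divides the leading coefficient (2): q ∈ {1, 2}

All possible rational roots: -11, -11/2, -1, -1/2, 1/2, 1, 11/2, 11

-11, -11/2, -1, -1/2, 1/2, 1, 11/2, 11


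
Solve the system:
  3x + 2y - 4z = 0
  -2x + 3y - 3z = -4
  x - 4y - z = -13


Using Cramer's rule. Expand each determinant along the first row.
D  = 3*[3*(-1) - (-3)*(-4)] - 2*[(-2)*(-1) - (-3)*1] + (-4)*[(-2)*(-4) - 3*1]
  = 3*(-15) - 2*(5) + (-4)*(5) = -75
Dx = 0*[3*(-1) - (-3)*(-4)] - 2*[(-4)*(-1) - (-3)*(-13)] + (-4)*[(-4)*(-4) - 3*(-13)]
  = 0*(-15) - 2*(-35) + (-4)*(55) = -150
Dy = 3*[(-4)*(-1) - (-3)*(-13)] - 0*[(-2)*(-1) - (-3)*1] + (-4)*[(-2)*(-13) - (-4)*1]
  = 3*(-35) - 0*(5) + (-4)*(30) = -225
Dz = 3*[3*(-13) - (-4)*(-4)] - 2*[(-2)*(-13) - (-4)*1] + 0*[(-2)*(-4) - 3*1]
  = 3*(-55) - 2*(30) + 0*(5) = -225
x = Dx/D = -150/-75 = 2, y = Dy/D = -225/-75 = 3, z = Dz/D = -225/-75 = 3
Check eq1: (3)(2) + (2)(3) + (-4)(3) = 0 = 0 ✓
Check eq2: (-2)(2) + (3)(3) + (-3)(3) = -4 = -4 ✓
Check eq3: (1)(2) + (-4)(3) + (-1)(3) = -13 = -13 ✓

x = 2, y = 3, z = 3


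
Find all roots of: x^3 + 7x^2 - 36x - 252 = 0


Let p(x) = x^3 + 7x^2 - 36x - 252. By the rational root theorem (leading coefficient 1), any rational root is an integer divisor of 252: try ±1, ±2, ... in turn.
Test x = 1: value = -280 ≠ 0.
Test x = -1: value = -210 ≠ 0.
Test x = 2: value = -288 ≠ 0.
Test x = -2: value = -160 ≠ 0.
Test x = 3: value = -270 ≠ 0.
Test x = -3: value = -108 ≠ 0.
Test x = 4: value = -220 ≠ 0.
Test x = -4: value = -60 ≠ 0.
Test x = 6: value = 0 ✓, so (x - 6) is a factor.
Synthetic division by (x - 6): bring down 1; 1(6) + 7 = 13; 13(6) - 36 = 42; 42(6) - 252 = 0 → quotient x^2 + 13x + 42, remainder 0.
Solve the quadratic x^2 + 13x + 42 = 0: discriminant = 13^2 - 4(1)(42) = 169 - 168 = 1.
sqrt(1) = 1, so x = (-13 ± 1)/2: x = -6 or x = -7.
Collecting all roots found:

x = -7, x = -6, x = 6


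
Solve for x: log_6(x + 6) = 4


Convert to exponential form: x + 6 = 6^4 = 1296
x = 1296 - 6 = 1290
Check: log_6(1290 + 6) = log_6(1296) = log_6(1296) = 4 ✓

x = 1290


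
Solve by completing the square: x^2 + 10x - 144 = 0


Start: x^2 + 10x - 144 = 0
Move constant: x^2 + 10x = 144
Half of 10 is 5, squared is 25
Add 25 to both sides: x^2 + 10x + 25 = 169
(x + 5)^2 = 169
x + 5 = ±13
x = -5 + 13 = 8 or x = -5 - 13 = -18

x = -18, x = 8


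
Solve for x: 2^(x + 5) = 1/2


Express both sides with the same base.
1/2 = 2^(-1)
Since the bases match, equate exponents: x + 5 = -1
So x = -1 - (5) = -6

x = -6


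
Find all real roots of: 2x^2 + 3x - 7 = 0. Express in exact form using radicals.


Using the quadratic formula: x = (-b ± sqrt(b^2 - 4ac)) / (2a)
Here a = 2, b = 3, c = -7
Discriminant = b^2 - 4ac = 3^2 - 4(2)(-7) = 9 + 56 = 65
Since discriminant = 65 > 0, there are two real roots.
x = (-3 ± sqrt(65)) / 4
Numerically: x ≈ 1.2656 or x ≈ -2.7656

x = (-3 + sqrt(65)) / 4 or x = (-3 - sqrt(65)) / 4


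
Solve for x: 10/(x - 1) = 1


Multiply both sides by (x - 1): 10 = 1(x - 1)
Distribute: 10 = x - 1
x = 10 + 1 = 11
x = 11

x = 11


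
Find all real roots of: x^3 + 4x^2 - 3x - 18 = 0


Let p(x) = x^3 + 4x^2 - 3x - 18. By the rational root theorem (leading coefficient 1), any rational root is an integer divisor of 18: try ±1, ±2, ... in turn.
Test x = 1: value = -16 ≠ 0.
Test x = -1: value = -12 ≠ 0.
Test x = 2: value = 0 ✓, so (x - 2) is a factor.
Synthetic division by (x - 2): bring down 1; 1(2) + 4 = 6; 6(2) - 3 = 9; 9(2) - 18 = 0 → quotient x^2 + 6x + 9, remainder 0.
Solve the quadratic x^2 + 6x + 9 = 0: discriminant = 6^2 - 4(1)(9) = 36 - 36 = 0.
Discriminant = 0, so a double root: x = -6/2 = -3.

x = -3 (multiplicity 2), x = 2


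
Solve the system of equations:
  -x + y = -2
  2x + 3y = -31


Using Cramer's rule:
Determinant D = (-1)(3) - (2)(1) = -3 - 2 = -5
Dx = (-2)(3) - (-31)(1) = -6 + 31 = 25
Dy = (-1)(-31) - (2)(-2) = 31 + 4 = 35
x = Dx/D = 25/-5 = -5
y = Dy/D = 35/-5 = -7

x = -5, y = -7


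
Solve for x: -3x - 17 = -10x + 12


Starting with: -3x - 17 = -10x + 12
Move all x terms to left: (-3 + 10)x = 12 + 17
Simplify: 7x = 29
Divide both sides by 7: x = 29/7

x = 29/7


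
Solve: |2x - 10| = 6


An absolute value equation |expr| = 6 gives two cases:
Case 1: 2x - 10 = 6
  2x = 16, so x = 8
Case 2: 2x - 10 = -6
  2x = 4, so x = 2

x = 2, x = 8


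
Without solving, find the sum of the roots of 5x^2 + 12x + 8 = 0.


By Vieta's formulas for ax^2 + bx + c = 0:
  Sum of roots = -b/a
  Product of roots = c/a

Here a = 5, b = 12, c = 8
Sum = -(12)/5 = -12/5
Product = 8/5 = 8/5

Sum = -12/5


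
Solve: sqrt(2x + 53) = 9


Square both sides: 2x + 53 = 9^2 = 81
2x = 81 - 53 = 28
x = 14
Check: sqrt(2*14 + 53) = sqrt(81) = 9 ✓

x = 14


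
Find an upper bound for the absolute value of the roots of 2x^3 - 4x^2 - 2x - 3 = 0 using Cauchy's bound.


Cauchy's bound: all roots r satisfy |r| <= 1 + max(|a_i/a_n|) for i = 0,...,n-1
where a_n is the leading coefficient.

Coefficients: [2, -4, -2, -3]
Leading coefficient a_n = 2
Ratios |a_i/a_n|: 2, 1, 3/2
Maximum ratio: 2
Cauchy's bound: |r| <= 1 + 2 = 3

Upper bound = 3


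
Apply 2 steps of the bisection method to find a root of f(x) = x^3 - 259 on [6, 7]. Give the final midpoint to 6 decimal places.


f(x) = x^3 - 259
f(6) = -43 < 0
f(7) = 84 > 0

Step 1: midpoint = (6.000000 + 7.000000)/2 = 6.500000
  f(6.500000) = 15.625000
  f(mid) > 0, so root is in [6.000000, 6.500000]

Step 2: midpoint = (6.000000 + 6.500000)/2 = 6.250000
  f(6.250000) = -14.859375
  f(mid) < 0, so root is in [6.250000, 6.500000]

midpoint = 6.250000


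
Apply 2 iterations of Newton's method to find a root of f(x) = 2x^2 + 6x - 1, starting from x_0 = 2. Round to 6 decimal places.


Newton's method: x_(n+1) = x_n - f(x_n)/f'(x_n)
f(x) = 2x^2 + 6x - 1
f'(x) = 4x + 6

Iteration 1:
  f(2.000000) = 19.000000
  f'(2.000000) = 14.000000
  x_1 = 2.000000 - (19.000000)/(14.000000) = 0.642857

Iteration 2:
  f(0.642857) = 3.683673
  f'(0.642857) = 8.571429
  x_2 = 0.642857 - (3.683673)/(8.571429) = 0.213095

x_2 = 0.213095


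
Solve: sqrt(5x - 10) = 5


Square both sides: 5x - 10 = 5^2 = 25
5x = 25 + 10 = 35
x = 7
Check: sqrt(5*7 - 10) = sqrt(25) = 5 ✓

x = 7


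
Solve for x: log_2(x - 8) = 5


Convert to exponential form: x - 8 = 2^5 = 32
x = 32 + 8 = 40
Check: log_2(40 - 8) = log_2(32) = log_2(32) = 5 ✓

x = 40


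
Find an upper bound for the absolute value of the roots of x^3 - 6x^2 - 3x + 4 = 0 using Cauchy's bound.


Cauchy's bound: all roots r satisfy |r| <= 1 + max(|a_i/a_n|) for i = 0,...,n-1
where a_n is the leading coefficient.

Coefficients: [1, -6, -3, 4]
Leading coefficient a_n = 1
Ratios |a_i/a_n|: 6, 3, 4
Maximum ratio: 6
Cauchy's bound: |r| <= 1 + 6 = 7

Upper bound = 7


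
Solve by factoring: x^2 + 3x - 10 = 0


We need two numbers that multiply to -10 and add to 3.
Those numbers are -2 and 5 (since (-2) * 5 = -10 and (-2) + 5 = 3).
So x^2 + 3x - 10 = (x - 2)(x + 5) = 0
Setting each factor to zero: x = 2 or x = -5

x = -5, x = 2


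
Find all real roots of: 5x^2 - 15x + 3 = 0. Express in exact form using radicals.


Using the quadratic formula: x = (-b ± sqrt(b^2 - 4ac)) / (2a)
Here a = 5, b = -15, c = 3
Discriminant = b^2 - 4ac = (-15)^2 - 4(5)(3) = 225 - 60 = 165
Since discriminant = 165 > 0, there are two real roots.
x = (15 ± sqrt(165)) / 10
Numerically: x ≈ 2.7845 or x ≈ 0.2155

x = (15 + sqrt(165)) / 10 or x = (15 - sqrt(165)) / 10


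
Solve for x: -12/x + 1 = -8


Subtract 1 from both sides: -12/x = -9
Multiply both sides by x: -12 = -9 * x
Divide by -9: x = 4/3

x = 4/3


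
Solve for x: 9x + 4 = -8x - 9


Starting with: 9x + 4 = -8x - 9
Move all x terms to left: (9 + 8)x = -9 - 4
Simplify: 17x = -13
Divide both sides by 17: x = -13/17

x = -13/17


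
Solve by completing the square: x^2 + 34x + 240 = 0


Start: x^2 + 34x + 240 = 0
Move constant: x^2 + 34x = -240
Half of 34 is 17, squared is 289
Add 289 to both sides: x^2 + 34x + 289 = 49
(x + 17)^2 = 49
x + 17 = ±7
x = -17 + 7 = -10 or x = -17 - 7 = -24

x = -24, x = -10


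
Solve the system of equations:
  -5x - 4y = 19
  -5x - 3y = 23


Using Cramer's rule:
Determinant D = (-5)(-3) - (-5)(-4) = 15 - 20 = -5
Dx = (19)(-3) - (23)(-4) = -57 + 92 = 35
Dy = (-5)(23) - (-5)(19) = -115 + 95 = -20
x = Dx/D = 35/-5 = -7
y = Dy/D = -20/-5 = 4

x = -7, y = 4


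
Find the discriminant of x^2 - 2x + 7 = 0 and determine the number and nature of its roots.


For ax^2 + bx + c = 0, discriminant D = b^2 - 4ac
Here a = 1, b = -2, c = 7
D = (-2)^2 - 4(1)(7) = 4 - 28 = -24

D = -24 < 0
The equation has no real roots (2 complex conjugate roots).

Discriminant = -24, no real roots (2 complex conjugate roots)


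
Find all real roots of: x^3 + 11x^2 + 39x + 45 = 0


Let p(x) = x^3 + 11x^2 + 39x + 45. By the rational root theorem (leading coefficient 1), any rational root is an integer divisor of 45: try ±1, ±2, ... in turn.
Test x = 1: value = 96 ≠ 0.
Test x = -1: value = 16 ≠ 0.
Test x = 3: value = 288 ≠ 0.
Test x = -3: value = 0 ✓, so (x + 3) is a factor.
Synthetic division by (x + 3): bring down 1; 1(-3) + 11 = 8; 8(-3) + 39 = 15; 15(-3) + 45 = 0 → quotient x^2 + 8x + 15, remainder 0.
Solve the quadratic x^2 + 8x + 15 = 0: discriminant = 8^2 - 4(1)(15) = 64 - 60 = 4.
sqrt(4) = 2, so x = (-8 ± 2)/2: x = -3 or x = -5.

x = -5, x = -3 (multiplicity 2)


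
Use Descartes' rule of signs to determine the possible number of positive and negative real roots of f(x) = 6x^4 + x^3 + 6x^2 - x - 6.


Descartes' rule of signs:

For positive roots, count sign changes in f(x) = 6x^4 + x^3 + 6x^2 - x - 6:
Signs of coefficients: +, +, +, -, -
Number of sign changes: 1
Possible positive real roots: 1

For negative roots, examine f(-x) = 6x^4 - x^3 + 6x^2 + x - 6:
Signs of coefficients: +, -, +, +, -
Number of sign changes: 3
Possible negative real roots: 3, 1

Positive roots: 1; Negative roots: 3 or 1


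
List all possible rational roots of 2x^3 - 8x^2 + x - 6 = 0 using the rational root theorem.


Rational root theorem: possible roots are ±p/q where:
  p divides the constant term (-6): p ∈ {1, 2, 3, 6}
  q divides the leading coefficient (2): q ∈ {1, 2}

All possible rational roots: -6, -3, -2, -3/2, -1, -1/2, 1/2, 1, 3/2, 2, 3, 6

-6, -3, -2, -3/2, -1, -1/2, 1/2, 1, 3/2, 2, 3, 6


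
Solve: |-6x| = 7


An absolute value equation |expr| = 7 gives two cases:
Case 1: -6x = 7
  -6x = 7, so x = -7/6
Case 2: -6x = -7
  -6x = -7, so x = 7/6

x = -7/6, x = 7/6


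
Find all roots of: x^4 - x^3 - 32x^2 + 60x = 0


The constant term is 0, so x = 0 is a root. Factor out x:
  x^3 - x^2 - 32x + 60 = 0
Let p(x) = x^3 - x^2 - 32x + 60. By the rational root theorem (leading coefficient 1), any rational root is an integer divisor of 60: try ±1, ±2, ... in turn.
Test x = 1: value = 28 ≠ 0.
Test x = -1: value = 90 ≠ 0.
Test x = 2: value = 0 ✓, so (x - 2) is a factor.
Synthetic division by (x - 2): bring down 1; 1(2) - 1 = 1; 1(2) - 32 = -30; (-30)(2) + 60 = 0 → quotient x^2 + x - 30, remainder 0.
Solve the quadratic x^2 + x - 30 = 0: discriminant = 1^2 - 4(1)(-30) = 1 + 120 = 121.
sqrt(121) = 11, so x = (-1 ± 11)/2: x = 5 or x = -6.
Collecting all roots found:

x = -6, x = 0, x = 2, x = 5


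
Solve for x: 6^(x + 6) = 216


Express both sides with the same base.
216 = 6^3
Since the bases match, equate exponents: x + 6 = 3
So x = 3 - (6) = -3

x = -3


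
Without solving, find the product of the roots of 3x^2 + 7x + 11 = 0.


By Vieta's formulas for ax^2 + bx + c = 0:
  Sum of roots = -b/a
  Product of roots = c/a

Here a = 3, b = 7, c = 11
Sum = -(7)/3 = -7/3
Product = 11/3 = 11/3

Product = 11/3


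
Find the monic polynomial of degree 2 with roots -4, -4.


A monic polynomial with roots -4, -4 is:
p(x) = (x + 4)(x + 4)
After multiplying by (x + 4): x + 4
After multiplying by (x + 4): x^2 + 8x + 16

x^2 + 8x + 16


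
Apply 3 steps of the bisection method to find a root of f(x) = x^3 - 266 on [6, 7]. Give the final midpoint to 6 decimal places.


f(x) = x^3 - 266
f(6) = -50 < 0
f(7) = 77 > 0

Step 1: midpoint = (6.000000 + 7.000000)/2 = 6.500000
  f(6.500000) = 8.625000
  f(mid) > 0, so root is in [6.000000, 6.500000]

Step 2: midpoint = (6.000000 + 6.500000)/2 = 6.250000
  f(6.250000) = -21.859375
  f(mid) < 0, so root is in [6.250000, 6.500000]

Step 3: midpoint = (6.250000 + 6.500000)/2 = 6.375000
  f(6.375000) = -6.916016
  f(mid) < 0, so root is in [6.375000, 6.500000]

midpoint = 6.375000


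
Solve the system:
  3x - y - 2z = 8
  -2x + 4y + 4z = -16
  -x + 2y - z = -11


Using Cramer's rule. Expand each determinant along the first row.
D  = 3*[4*(-1) - 4*2] - (-1)*[(-2)*(-1) - 4*(-1)] + (-2)*[(-2)*2 - 4*(-1)]
  = 3*(-12) - (-1)*(6) + (-2)*(0) = -30
Dx = 8*[4*(-1) - 4*2] - (-1)*[(-16)*(-1) - 4*(-11)] + (-2)*[(-16)*2 - 4*(-11)]
  = 8*(-12) - (-1)*(60) + (-2)*(12) = -60
Dy = 3*[(-16)*(-1) - 4*(-11)] - 8*[(-2)*(-1) - 4*(-1)] + (-2)*[(-2)*(-11) - (-16)*(-1)]
  = 3*(60) - 8*(6) + (-2)*(6) = 120
Dz = 3*[4*(-11) - (-16)*2] - (-1)*[(-2)*(-11) - (-16)*(-1)] + 8*[(-2)*2 - 4*(-1)]
  = 3*(-12) - (-1)*(6) + 8*(0) = -30
x = Dx/D = -60/-30 = 2, y = Dy/D = 120/-30 = -4, z = Dz/D = -30/-30 = 1
Check eq1: (3)(2) + (-1)(-4) + (-2)(1) = 8 = 8 ✓
Check eq2: (-2)(2) + (4)(-4) + (4)(1) = -16 = -16 ✓
Check eq3: (-1)(2) + (2)(-4) + (-1)(1) = -11 = -11 ✓

x = 2, y = -4, z = 1


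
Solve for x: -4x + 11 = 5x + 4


Starting with: -4x + 11 = 5x + 4
Move all x terms to left: (-4 - 5)x = 4 - 11
Simplify: -9x = -7
Divide both sides by -9: x = 7/9

x = 7/9


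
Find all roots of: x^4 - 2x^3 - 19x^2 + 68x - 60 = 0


Let p(x) = x^4 - 2x^3 - 19x^2 + 68x - 60. By the rational root theorem (leading coefficient 1), any rational root is an integer divisor of 60: try ±1, ±2, ... in turn.
Test x = 1: value = -12 ≠ 0.
Test x = -1: value = -144 ≠ 0.
Test x = 2: value = 0 ✓, so (x - 2) is a factor.
Synthetic division by (x - 2): bring down 1; 1(2) - 2 = 0; 0(2) - 19 = -19; (-19)(2) + 68 = 30; 30(2) - 60 = 0 → quotient x^3 - 19x + 30, remainder 0.
Continue with the quotient x^3 - 19x + 30 (candidates must divide 30; re-test x = 2 first in case it repeats).
Test x = 2: value = 0 ✓, so (x - 2) is a factor.
Synthetic division by (x - 2): bring down 1; 1(2) + 0 = 2; 2(2) - 19 = -15; (-15)(2) + 30 = 0 → quotient x^2 + 2x - 15, remainder 0.
Solve the quadratic x^2 + 2x - 15 = 0: discriminant = 2^2 - 4(1)(-15) = 4 + 60 = 64.
sqrt(64) = 8, so x = (-2 ± 8)/2: x = 3 or x = -5.
Collecting all roots found:

x = -5, x = 2 (multiplicity 2), x = 3


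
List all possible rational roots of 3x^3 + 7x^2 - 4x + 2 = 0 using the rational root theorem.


Rational root theorem: possible roots are ±p/q where:
  p divides the constant term (2): p ∈ {1, 2}
  q divides the leading coefficient (3): q ∈ {1, 3}

All possible rational roots: -2, -1, -2/3, -1/3, 1/3, 2/3, 1, 2

-2, -1, -2/3, -1/3, 1/3, 2/3, 1, 2


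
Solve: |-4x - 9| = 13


An absolute value equation |expr| = 13 gives two cases:
Case 1: -4x - 9 = 13
  -4x = 22, so x = -11/2
Case 2: -4x - 9 = -13
  -4x = -4, so x = 1

x = -11/2, x = 1


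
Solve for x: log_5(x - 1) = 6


Convert to exponential form: x - 1 = 5^6 = 15625
x = 15625 + 1 = 15626
Check: log_5(15626 - 1) = log_5(15625) = log_5(15625) = 6 ✓

x = 15626


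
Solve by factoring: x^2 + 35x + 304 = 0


We need two numbers that multiply to 304 and add to 35.
Those numbers are 16 and 19 (since 16 * 19 = 304 and 16 + 19 = 35).
So x^2 + 35x + 304 = (x + 16)(x + 19) = 0
Setting each factor to zero: x = -16 or x = -19

x = -19, x = -16


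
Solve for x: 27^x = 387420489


Express both sides with the same base.
387420489 = 27^6
Since the bases match: x = 6

x = 6


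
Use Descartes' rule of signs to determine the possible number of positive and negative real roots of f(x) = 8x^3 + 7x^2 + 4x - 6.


Descartes' rule of signs:

For positive roots, count sign changes in f(x) = 8x^3 + 7x^2 + 4x - 6:
Signs of coefficients: +, +, +, -
Number of sign changes: 1
Possible positive real roots: 1

For negative roots, examine f(-x) = -8x^3 + 7x^2 - 4x - 6:
Signs of coefficients: -, +, -, -
Number of sign changes: 2
Possible negative real roots: 2, 0

Positive roots: 1; Negative roots: 2 or 0


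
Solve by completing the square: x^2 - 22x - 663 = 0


Start: x^2 - 22x - 663 = 0
Move constant: x^2 - 22x = 663
Half of -22 is -11, squared is 121
Add 121 to both sides: x^2 - 22x + 121 = 784
(x - 11)^2 = 784
x - 11 = ±28
x = 11 + 28 = 39 or x = 11 - 28 = -17

x = -17, x = 39


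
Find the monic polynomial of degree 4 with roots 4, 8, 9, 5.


A monic polynomial with roots 4, 8, 9, 5 is:
p(x) = (x - 4)(x - 8)(x - 9)(x - 5)
After multiplying by (x - 4): x - 4
After multiplying by (x - 8): x^2 - 12x + 32
After multiplying by (x - 9): x^3 - 21x^2 + 140x - 288
After multiplying by (x - 5): x^4 - 26x^3 + 245x^2 - 988x + 1440

x^4 - 26x^3 + 245x^2 - 988x + 1440


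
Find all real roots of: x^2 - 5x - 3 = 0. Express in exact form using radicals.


Using the quadratic formula: x = (-b ± sqrt(b^2 - 4ac)) / (2a)
Here a = 1, b = -5, c = -3
Discriminant = b^2 - 4ac = (-5)^2 - 4(1)(-3) = 25 + 12 = 37
Since discriminant = 37 > 0, there are two real roots.
x = (5 ± sqrt(37)) / 2
Numerically: x ≈ 5.5414 or x ≈ -0.5414

x = (5 + sqrt(37)) / 2 or x = (5 - sqrt(37)) / 2


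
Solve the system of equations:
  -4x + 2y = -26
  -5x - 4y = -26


Using Cramer's rule:
Determinant D = (-4)(-4) - (-5)(2) = 16 + 10 = 26
Dx = (-26)(-4) - (-26)(2) = 104 + 52 = 156
Dy = (-4)(-26) - (-5)(-26) = 104 - 130 = -26
x = Dx/D = 156/26 = 6
y = Dy/D = -26/26 = -1

x = 6, y = -1


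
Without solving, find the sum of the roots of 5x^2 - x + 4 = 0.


By Vieta's formulas for ax^2 + bx + c = 0:
  Sum of roots = -b/a
  Product of roots = c/a

Here a = 5, b = -1, c = 4
Sum = -(-1)/5 = 1/5
Product = 4/5 = 4/5

Sum = 1/5


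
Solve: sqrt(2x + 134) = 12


Square both sides: 2x + 134 = 12^2 = 144
2x = 144 - 134 = 10
x = 5
Check: sqrt(2*5 + 134) = sqrt(144) = 12 ✓

x = 5


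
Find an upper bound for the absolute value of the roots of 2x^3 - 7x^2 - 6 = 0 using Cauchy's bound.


Cauchy's bound: all roots r satisfy |r| <= 1 + max(|a_i/a_n|) for i = 0,...,n-1
where a_n is the leading coefficient.

Coefficients: [2, -7, 0, -6]
Leading coefficient a_n = 2
Ratios |a_i/a_n|: 7/2, 0, 3
Maximum ratio: 7/2
Cauchy's bound: |r| <= 1 + 7/2 = 9/2

Upper bound = 9/2


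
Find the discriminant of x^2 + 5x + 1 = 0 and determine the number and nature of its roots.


For ax^2 + bx + c = 0, discriminant D = b^2 - 4ac
Here a = 1, b = 5, c = 1
D = (5)^2 - 4(1)(1) = 25 - 4 = 21

D = 21 > 0 but not a perfect square
The equation has 2 distinct real irrational roots.

Discriminant = 21, 2 distinct real irrational roots


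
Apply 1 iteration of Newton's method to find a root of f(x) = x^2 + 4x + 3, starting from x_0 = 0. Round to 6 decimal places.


Newton's method: x_(n+1) = x_n - f(x_n)/f'(x_n)
f(x) = x^2 + 4x + 3
f'(x) = 2x + 4

Iteration 1:
  f(0.000000) = 3.000000
  f'(0.000000) = 4.000000
  x_1 = 0.000000 - (3.000000)/(4.000000) = -0.750000

x_1 = -0.750000


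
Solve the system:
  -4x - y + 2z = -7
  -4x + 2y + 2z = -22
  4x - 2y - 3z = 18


Using Cramer's rule. Expand each determinant along the first row.
D  = (-4)*[2*(-3) - 2*(-2)] - (-1)*[(-4)*(-3) - 2*4] + 2*[(-4)*(-2) - 2*4]
  = (-4)*(-2) - (-1)*(4) + 2*(0) = 12
Dx = (-7)*[2*(-3) - 2*(-2)] - (-1)*[(-22)*(-3) - 2*18] + 2*[(-22)*(-2) - 2*18]
  = (-7)*(-2) - (-1)*(30) + 2*(8) = 60
Dy = (-4)*[(-22)*(-3) - 2*18] - (-7)*[(-4)*(-3) - 2*4] + 2*[(-4)*18 - (-22)*4]
  = (-4)*(30) - (-7)*(4) + 2*(16) = -60
Dz = (-4)*[2*18 - (-22)*(-2)] - (-1)*[(-4)*18 - (-22)*4] + (-7)*[(-4)*(-2) - 2*4]
  = (-4)*(-8) - (-1)*(16) + (-7)*(0) = 48
x = Dx/D = 60/12 = 5, y = Dy/D = -60/12 = -5, z = Dz/D = 48/12 = 4
Check eq1: (-4)(5) + (-1)(-5) + (2)(4) = -7 = -7 ✓
Check eq2: (-4)(5) + (2)(-5) + (2)(4) = -22 = -22 ✓
Check eq3: (4)(5) + (-2)(-5) + (-3)(4) = 18 = 18 ✓

x = 5, y = -5, z = 4


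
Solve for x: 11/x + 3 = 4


Subtract 3 from both sides: 11/x = 1
Multiply both sides by x: 11 = 1 * x
Divide by 1: x = 11

x = 11


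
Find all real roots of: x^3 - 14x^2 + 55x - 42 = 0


Let p(x) = x^3 - 14x^2 + 55x - 42. By the rational root theorem (leading coefficient 1), any rational root is an integer divisor of 42: try ±1, ±2, ... in turn.
Test x = 1: value = 0 ✓, so (x - 1) is a factor.
Synthetic division by (x - 1): bring down 1; 1(1) - 14 = -13; (-13)(1) + 55 = 42; 42(1) - 42 = 0 → quotient x^2 - 13x + 42, remainder 0.
Solve the quadratic x^2 - 13x + 42 = 0: discriminant = (-13)^2 - 4(1)(42) = 169 - 168 = 1.
sqrt(1) = 1, so x = (13 ± 1)/2: x = 7 or x = 6.

x = 1, x = 6, x = 7


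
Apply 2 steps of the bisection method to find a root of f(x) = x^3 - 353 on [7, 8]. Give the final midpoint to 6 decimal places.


f(x) = x^3 - 353
f(7) = -10 < 0
f(8) = 159 > 0

Step 1: midpoint = (7.000000 + 8.000000)/2 = 7.500000
  f(7.500000) = 68.875000
  f(mid) > 0, so root is in [7.000000, 7.500000]

Step 2: midpoint = (7.000000 + 7.500000)/2 = 7.250000
  f(7.250000) = 28.078125
  f(mid) > 0, so root is in [7.000000, 7.250000]

midpoint = 7.250000


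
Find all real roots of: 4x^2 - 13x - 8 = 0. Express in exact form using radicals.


Using the quadratic formula: x = (-b ± sqrt(b^2 - 4ac)) / (2a)
Here a = 4, b = -13, c = -8
Discriminant = b^2 - 4ac = (-13)^2 - 4(4)(-8) = 169 + 128 = 297
Since discriminant = 297 > 0, there are two real roots.
x = (13 ± 3*sqrt(33)) / 8
Numerically: x ≈ 3.7792 or x ≈ -0.5292

x = (13 + 3*sqrt(33)) / 8 or x = (13 - 3*sqrt(33)) / 8


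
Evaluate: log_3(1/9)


We need the exponent such that 3^? = 1/9
3^(-2) = 1/3^2 = 1/9
Therefore log_3(1/9) = -2

-2


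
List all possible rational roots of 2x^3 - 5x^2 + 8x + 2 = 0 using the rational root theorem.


Rational root theorem: possible roots are ±p/q where:
  p divides the constant term (2): p ∈ {1, 2}
  q divides the leading coefficient (2): q ∈ {1, 2}

All possible rational roots: -2, -1, -1/2, 1/2, 1, 2

-2, -1, -1/2, 1/2, 1, 2


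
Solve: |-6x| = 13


An absolute value equation |expr| = 13 gives two cases:
Case 1: -6x = 13
  -6x = 13, so x = -13/6
Case 2: -6x = -13
  -6x = -13, so x = 13/6

x = -13/6, x = 13/6


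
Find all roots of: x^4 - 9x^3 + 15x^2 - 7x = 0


The constant term is 0, so x = 0 is a root. Factor out x:
  x^3 - 9x^2 + 15x - 7 = 0
Let p(x) = x^3 - 9x^2 + 15x - 7. By the rational root theorem (leading coefficient 1), any rational root is an integer divisor of 7: try ±1, ±2, ... in turn.
Test x = 1: value = 0 ✓, so (x - 1) is a factor.
Synthetic division by (x - 1): bring down 1; 1(1) - 9 = -8; (-8)(1) + 15 = 7; 7(1) - 7 = 0 → quotient x^2 - 8x + 7, remainder 0.
Solve the quadratic x^2 - 8x + 7 = 0: discriminant = (-8)^2 - 4(1)(7) = 64 - 28 = 36.
sqrt(36) = 6, so x = (8 ± 6)/2: x = 7 or x = 1.
Collecting all roots found:

x = 0, x = 1 (multiplicity 2), x = 7


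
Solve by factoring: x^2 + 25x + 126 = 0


We need two numbers that multiply to 126 and add to 25.
Those numbers are 18 and 7 (since 18 * 7 = 126 and 18 + 7 = 25).
So x^2 + 25x + 126 = (x + 18)(x + 7) = 0
Setting each factor to zero: x = -18 or x = -7

x = -18, x = -7


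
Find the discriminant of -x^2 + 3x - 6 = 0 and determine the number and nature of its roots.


For ax^2 + bx + c = 0, discriminant D = b^2 - 4ac
Here a = -1, b = 3, c = -6
D = (3)^2 - 4(-1)(-6) = 9 - 24 = -15

D = -15 < 0
The equation has no real roots (2 complex conjugate roots).

Discriminant = -15, no real roots (2 complex conjugate roots)


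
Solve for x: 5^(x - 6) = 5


Express both sides with the same base.
5 = 5^1
Since the bases match, equate exponents: x - 6 = 1
So x = 1 - (-6) = 7

x = 7


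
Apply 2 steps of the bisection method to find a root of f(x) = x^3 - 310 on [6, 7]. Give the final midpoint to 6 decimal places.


f(x) = x^3 - 310
f(6) = -94 < 0
f(7) = 33 > 0

Step 1: midpoint = (6.000000 + 7.000000)/2 = 6.500000
  f(6.500000) = -35.375000
  f(mid) < 0, so root is in [6.500000, 7.000000]

Step 2: midpoint = (6.500000 + 7.000000)/2 = 6.750000
  f(6.750000) = -2.453125
  f(mid) < 0, so root is in [6.750000, 7.000000]

midpoint = 6.750000


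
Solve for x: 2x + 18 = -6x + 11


Starting with: 2x + 18 = -6x + 11
Move all x terms to left: (2 + 6)x = 11 - 18
Simplify: 8x = -7
Divide both sides by 8: x = -7/8

x = -7/8


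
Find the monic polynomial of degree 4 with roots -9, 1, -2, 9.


A monic polynomial with roots -9, 1, -2, 9 is:
p(x) = (x + 9)(x - 1)(x + 2)(x - 9)
After multiplying by (x + 9): x + 9
After multiplying by (x - 1): x^2 + 8x - 9
After multiplying by (x + 2): x^3 + 10x^2 + 7x - 18
After multiplying by (x - 9): x^4 + x^3 - 83x^2 - 81x + 162

x^4 + x^3 - 83x^2 - 81x + 162


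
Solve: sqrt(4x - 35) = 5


Square both sides: 4x - 35 = 5^2 = 25
4x = 25 + 35 = 60
x = 15
Check: sqrt(4*15 - 35) = sqrt(25) = 5 ✓

x = 15


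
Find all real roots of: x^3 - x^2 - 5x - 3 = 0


Let p(x) = x^3 - x^2 - 5x - 3. By the rational root theorem (leading coefficient 1), any rational root is an integer divisor of 3: try ±1, ±2, ... in turn.
Test x = 1: value = -8 ≠ 0.
Test x = -1: value = 0 ✓, so (x + 1) is a factor.
Synthetic division by (x + 1): bring down 1; 1(-1) - 1 = -2; (-2)(-1) - 5 = -3; (-3)(-1) - 3 = 0 → quotient x^2 - 2x - 3, remainder 0.
Solve the quadratic x^2 - 2x - 3 = 0: discriminant = (-2)^2 - 4(1)(-3) = 4 + 12 = 16.
sqrt(16) = 4, so x = (2 ± 4)/2: x = 3 or x = -1.

x = -1 (multiplicity 2), x = 3


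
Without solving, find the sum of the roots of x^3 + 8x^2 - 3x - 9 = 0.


By Vieta's formulas for x^3 + bx^2 + cx + d = 0:
  r1 + r2 + r3 = -b/a = -8
  r1*r2 + r1*r3 + r2*r3 = c/a = -3
  r1*r2*r3 = -d/a = 9


Sum = -8


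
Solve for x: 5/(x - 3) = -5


Multiply both sides by (x - 3): 5 = -5(x - 3)
Distribute: 5 = -5x + 15
-5x = 5 - 15 = -10
x = 2

x = 2


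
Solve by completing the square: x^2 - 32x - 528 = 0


Start: x^2 - 32x - 528 = 0
Move constant: x^2 - 32x = 528
Half of -32 is -16, squared is 256
Add 256 to both sides: x^2 - 32x + 256 = 784
(x - 16)^2 = 784
x - 16 = ±28
x = 16 + 28 = 44 or x = 16 - 28 = -12

x = -12, x = 44


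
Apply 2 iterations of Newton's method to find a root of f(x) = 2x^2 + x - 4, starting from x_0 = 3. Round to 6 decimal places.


Newton's method: x_(n+1) = x_n - f(x_n)/f'(x_n)
f(x) = 2x^2 + x - 4
f'(x) = 4x + 1

Iteration 1:
  f(3.000000) = 17.000000
  f'(3.000000) = 13.000000
  x_1 = 3.000000 - (17.000000)/(13.000000) = 1.692308

Iteration 2:
  f(1.692308) = 3.420118
  f'(1.692308) = 7.769231
  x_2 = 1.692308 - (3.420118)/(7.769231) = 1.252094

x_2 = 1.252094


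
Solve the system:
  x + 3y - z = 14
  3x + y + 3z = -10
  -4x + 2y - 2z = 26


Using Cramer's rule. Expand each determinant along the first row.
D  = 1*[1*(-2) - 3*2] - 3*[3*(-2) - 3*(-4)] + (-1)*[3*2 - 1*(-4)]
  = 1*(-8) - 3*(6) + (-1)*(10) = -36
Dx = 14*[1*(-2) - 3*2] - 3*[(-10)*(-2) - 3*26] + (-1)*[(-10)*2 - 1*26]
  = 14*(-8) - 3*(-58) + (-1)*(-46) = 108
Dy = 1*[(-10)*(-2) - 3*26] - 14*[3*(-2) - 3*(-4)] + (-1)*[3*26 - (-10)*(-4)]
  = 1*(-58) - 14*(6) + (-1)*(38) = -180
Dz = 1*[1*26 - (-10)*2] - 3*[3*26 - (-10)*(-4)] + 14*[3*2 - 1*(-4)]
  = 1*(46) - 3*(38) + 14*(10) = 72
x = Dx/D = 108/-36 = -3, y = Dy/D = -180/-36 = 5, z = Dz/D = 72/-36 = -2
Check eq1: (1)(-3) + (3)(5) + (-1)(-2) = 14 = 14 ✓
Check eq2: (3)(-3) + (1)(5) + (3)(-2) = -10 = -10 ✓
Check eq3: (-4)(-3) + (2)(5) + (-2)(-2) = 26 = 26 ✓

x = -3, y = 5, z = -2


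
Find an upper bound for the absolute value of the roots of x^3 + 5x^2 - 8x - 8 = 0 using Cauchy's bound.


Cauchy's bound: all roots r satisfy |r| <= 1 + max(|a_i/a_n|) for i = 0,...,n-1
where a_n is the leading coefficient.

Coefficients: [1, 5, -8, -8]
Leading coefficient a_n = 1
Ratios |a_i/a_n|: 5, 8, 8
Maximum ratio: 8
Cauchy's bound: |r| <= 1 + 8 = 9

Upper bound = 9


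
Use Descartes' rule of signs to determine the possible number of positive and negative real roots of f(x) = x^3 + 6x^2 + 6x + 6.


Descartes' rule of signs:

For positive roots, count sign changes in f(x) = x^3 + 6x^2 + 6x + 6:
Signs of coefficients: +, +, +, +
Number of sign changes: 0
Possible positive real roots: 0

For negative roots, examine f(-x) = -x^3 + 6x^2 - 6x + 6:
Signs of coefficients: -, +, -, +
Number of sign changes: 3
Possible negative real roots: 3, 1

Positive roots: 0; Negative roots: 3 or 1


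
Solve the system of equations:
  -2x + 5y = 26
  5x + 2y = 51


Using Cramer's rule:
Determinant D = (-2)(2) - (5)(5) = -4 - 25 = -29
Dx = (26)(2) - (51)(5) = 52 - 255 = -203
Dy = (-2)(51) - (5)(26) = -102 - 130 = -232
x = Dx/D = -203/-29 = 7
y = Dy/D = -232/-29 = 8

x = 7, y = 8


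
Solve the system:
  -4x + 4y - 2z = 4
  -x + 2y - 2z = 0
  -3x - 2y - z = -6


Using Cramer's rule. Expand each determinant along the first row.
D  = (-4)*[2*(-1) - (-2)*(-2)] - 4*[(-1)*(-1) - (-2)*(-3)] + (-2)*[(-1)*(-2) - 2*(-3)]
  = (-4)*(-6) - 4*(-5) + (-2)*(8) = 28
Dx = 4*[2*(-1) - (-2)*(-2)] - 4*[0*(-1) - (-2)*(-6)] + (-2)*[0*(-2) - 2*(-6)]
  = 4*(-6) - 4*(-12) + (-2)*(12) = 0
Dy = (-4)*[0*(-1) - (-2)*(-6)] - 4*[(-1)*(-1) - (-2)*(-3)] + (-2)*[(-1)*(-6) - 0*(-3)]
  = (-4)*(-12) - 4*(-5) + (-2)*(6) = 56
Dz = (-4)*[2*(-6) - 0*(-2)] - 4*[(-1)*(-6) - 0*(-3)] + 4*[(-1)*(-2) - 2*(-3)]
  = (-4)*(-12) - 4*(6) + 4*(8) = 56
x = Dx/D = 0/28 = 0, y = Dy/D = 56/28 = 2, z = Dz/D = 56/28 = 2
Check eq1: (-4)(0) + (4)(2) + (-2)(2) = 4 = 4 ✓
Check eq2: (-1)(0) + (2)(2) + (-2)(2) = 0 = 0 ✓
Check eq3: (-3)(0) + (-2)(2) + (-1)(2) = -6 = -6 ✓

x = 0, y = 2, z = 2


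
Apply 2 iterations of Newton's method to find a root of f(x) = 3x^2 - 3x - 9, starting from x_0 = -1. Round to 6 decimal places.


Newton's method: x_(n+1) = x_n - f(x_n)/f'(x_n)
f(x) = 3x^2 - 3x - 9
f'(x) = 6x - 3

Iteration 1:
  f(-1.000000) = -3.000000
  f'(-1.000000) = -9.000000
  x_1 = -1.000000 - (-3.000000)/(-9.000000) = -1.333333

Iteration 2:
  f(-1.333333) = 0.333333
  f'(-1.333333) = -11.000000
  x_2 = -1.333333 - (0.333333)/(-11.000000) = -1.303030

x_2 = -1.303030


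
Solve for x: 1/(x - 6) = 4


Multiply both sides by (x - 6): 1 = 4(x - 6)
Distribute: 1 = 4x - 24
4x = 1 + 24 = 25
x = 25/4

x = 25/4


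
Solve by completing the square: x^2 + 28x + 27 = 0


Start: x^2 + 28x + 27 = 0
Move constant: x^2 + 28x = -27
Half of 28 is 14, squared is 196
Add 196 to both sides: x^2 + 28x + 196 = 169
(x + 14)^2 = 169
x + 14 = ±13
x = -14 + 13 = -1 or x = -14 - 13 = -27

x = -27, x = -1


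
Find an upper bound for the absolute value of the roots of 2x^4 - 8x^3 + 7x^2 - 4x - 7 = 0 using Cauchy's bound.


Cauchy's bound: all roots r satisfy |r| <= 1 + max(|a_i/a_n|) for i = 0,...,n-1
where a_n is the leading coefficient.

Coefficients: [2, -8, 7, -4, -7]
Leading coefficient a_n = 2
Ratios |a_i/a_n|: 4, 7/2, 2, 7/2
Maximum ratio: 4
Cauchy's bound: |r| <= 1 + 4 = 5

Upper bound = 5


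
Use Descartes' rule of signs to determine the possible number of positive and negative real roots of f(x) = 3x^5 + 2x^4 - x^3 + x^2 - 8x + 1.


Descartes' rule of signs:

For positive roots, count sign changes in f(x) = 3x^5 + 2x^4 - x^3 + x^2 - 8x + 1:
Signs of coefficients: +, +, -, +, -, +
Number of sign changes: 4
Possible positive real roots: 4, 2, 0

For negative roots, examine f(-x) = -3x^5 + 2x^4 + x^3 + x^2 + 8x + 1:
Signs of coefficients: -, +, +, +, +, +
Number of sign changes: 1
Possible negative real roots: 1

Positive roots: 4 or 2 or 0; Negative roots: 1


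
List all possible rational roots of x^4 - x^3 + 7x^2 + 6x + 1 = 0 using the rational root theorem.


Rational root theorem: possible roots are ±p/q where:
  p divides the constant term (1): p ∈ {1}
  q divides the leading coefficient (1): q ∈ {1}

All possible rational roots: -1, 1

-1, 1


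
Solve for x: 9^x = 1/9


Express both sides with the same base.
1/9 = 9^(-1)
Since the bases match: x = -1

x = -1


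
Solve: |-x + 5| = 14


An absolute value equation |expr| = 14 gives two cases:
Case 1: -x + 5 = 14
  -x = 9, so x = -9
Case 2: -x + 5 = -14
  -x = -19, so x = 19

x = -9, x = 19


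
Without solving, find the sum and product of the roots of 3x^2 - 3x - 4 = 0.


By Vieta's formulas for ax^2 + bx + c = 0:
  Sum of roots = -b/a
  Product of roots = c/a

Here a = 3, b = -3, c = -4
Sum = -(-3)/3 = 1
Product = -4/3 = -4/3

Sum = 1, Product = -4/3


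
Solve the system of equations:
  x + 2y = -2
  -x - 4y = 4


Using Cramer's rule:
Determinant D = (1)(-4) - (-1)(2) = -4 + 2 = -2
Dx = (-2)(-4) - (4)(2) = 8 - 8 = 0
Dy = (1)(4) - (-1)(-2) = 4 - 2 = 2
x = Dx/D = 0/-2 = 0
y = Dy/D = 2/-2 = -1

x = 0, y = -1


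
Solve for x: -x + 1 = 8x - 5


Starting with: -x + 1 = 8x - 5
Move all x terms to left: (-1 - 8)x = -5 - 1
Simplify: -9x = -6
Divide both sides by -9: x = 2/3

x = 2/3


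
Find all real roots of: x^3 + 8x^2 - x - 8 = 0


Let p(x) = x^3 + 8x^2 - x - 8. By the rational root theorem (leading coefficient 1), any rational root is an integer divisor of 8: try ±1, ±2, ... in turn.
Test x = 1: value = 0 ✓, so (x - 1) is a factor.
Synthetic division by (x - 1): bring down 1; 1(1) + 8 = 9; 9(1) - 1 = 8; 8(1) - 8 = 0 → quotient x^2 + 9x + 8, remainder 0.
Solve the quadratic x^2 + 9x + 8 = 0: discriminant = 9^2 - 4(1)(8) = 81 - 32 = 49.
sqrt(49) = 7, so x = (-9 ± 7)/2: x = -1 or x = -8.

x = -8, x = -1, x = 1
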